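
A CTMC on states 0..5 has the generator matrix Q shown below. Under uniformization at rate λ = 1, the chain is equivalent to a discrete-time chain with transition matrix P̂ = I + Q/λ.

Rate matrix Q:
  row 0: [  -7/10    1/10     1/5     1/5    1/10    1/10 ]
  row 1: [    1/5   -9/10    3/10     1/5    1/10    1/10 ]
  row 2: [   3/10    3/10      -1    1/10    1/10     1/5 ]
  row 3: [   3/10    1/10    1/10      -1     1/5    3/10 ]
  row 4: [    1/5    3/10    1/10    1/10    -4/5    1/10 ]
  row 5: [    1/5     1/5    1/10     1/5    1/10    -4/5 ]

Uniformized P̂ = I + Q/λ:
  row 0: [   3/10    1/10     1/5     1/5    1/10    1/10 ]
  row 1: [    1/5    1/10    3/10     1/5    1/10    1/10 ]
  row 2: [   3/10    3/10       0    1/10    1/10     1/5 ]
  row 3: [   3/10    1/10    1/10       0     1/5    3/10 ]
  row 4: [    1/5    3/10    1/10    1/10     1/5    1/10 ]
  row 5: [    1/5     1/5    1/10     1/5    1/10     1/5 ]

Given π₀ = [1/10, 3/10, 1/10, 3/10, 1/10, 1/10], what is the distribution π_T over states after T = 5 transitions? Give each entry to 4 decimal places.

t=0: π = [0.1000, 0.3000, 0.1000, 0.3000, 0.1000, 0.1000]
t=1: π = [0.2500, 0.1500, 0.1600, 0.1200, 0.1400, 0.1800]
t=2: π = [0.2530, 0.1780, 0.1390, 0.1460, 0.1260, 0.1580]
t=3: π = [0.2538, 0.1688, 0.1470, 0.1443, 0.1272, 0.1589]
t=4: π = [0.2545, 0.1707, 0.1444, 0.1437, 0.1272, 0.1595]
t=5: π = [0.2543, 0.1703, 0.1452, 0.1441, 0.1271, 0.1591]

π = [0.2543, 0.1703, 0.1452, 0.1441, 0.1271, 0.1591]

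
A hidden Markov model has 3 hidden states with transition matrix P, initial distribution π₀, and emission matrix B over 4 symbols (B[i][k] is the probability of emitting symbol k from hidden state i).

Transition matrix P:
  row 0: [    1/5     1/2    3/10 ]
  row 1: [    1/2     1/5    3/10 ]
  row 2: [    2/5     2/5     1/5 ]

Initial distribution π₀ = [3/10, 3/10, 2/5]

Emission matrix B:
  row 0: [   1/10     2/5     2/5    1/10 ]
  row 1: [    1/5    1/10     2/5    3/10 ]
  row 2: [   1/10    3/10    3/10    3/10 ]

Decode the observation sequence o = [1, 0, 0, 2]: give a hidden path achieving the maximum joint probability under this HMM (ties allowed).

path = [0, 1, 0, 1]

t=0: δ = [1.200e-01, 3.000e-02, 1.200e-01]  (obs o_0=1)
t=1: δ = [4.800e-03, 1.200e-02, 3.600e-03]  ψ = [2, 0, 0]  (obs o_1=0)
t=2: δ = [6.000e-04, 4.800e-04, 3.600e-04]  ψ = [1, 0, 1]  (obs o_2=0)
t=3: δ = [9.600e-05, 1.200e-04, 5.400e-05]  ψ = [1, 0, 0]  (obs o_3=2)
backtrack: best end state = 1; path = [0, 1, 0, 1]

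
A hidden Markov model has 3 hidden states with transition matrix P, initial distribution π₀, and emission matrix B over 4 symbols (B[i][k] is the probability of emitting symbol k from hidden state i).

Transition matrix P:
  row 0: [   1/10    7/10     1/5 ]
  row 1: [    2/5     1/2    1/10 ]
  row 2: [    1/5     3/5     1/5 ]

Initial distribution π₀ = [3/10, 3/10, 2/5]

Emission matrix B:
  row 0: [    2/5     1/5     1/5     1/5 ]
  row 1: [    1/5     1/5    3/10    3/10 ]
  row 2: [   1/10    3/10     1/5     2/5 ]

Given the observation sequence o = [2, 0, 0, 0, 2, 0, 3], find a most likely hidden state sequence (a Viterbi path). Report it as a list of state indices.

path = [1, 0, 1, 0, 1, 0, 1]

t=0: δ = [6.000e-02, 9.000e-02, 8.000e-02]  (obs o_0=2)
t=1: δ = [1.440e-02, 9.600e-03, 1.600e-03]  ψ = [1, 2, 2]  (obs o_1=0)
t=2: δ = [1.536e-03, 2.016e-03, 2.880e-04]  ψ = [1, 0, 0]  (obs o_2=0)
t=3: δ = [3.226e-04, 2.150e-04, 3.072e-05]  ψ = [1, 0, 0]  (obs o_3=0)
t=4: δ = [1.720e-05, 6.774e-05, 1.290e-05]  ψ = [1, 0, 0]  (obs o_4=2)
t=5: δ = [1.084e-05, 6.774e-06, 6.774e-07]  ψ = [1, 1, 1]  (obs o_5=0)
t=6: δ = [5.419e-07, 2.276e-06, 8.670e-07]  ψ = [1, 0, 0]  (obs o_6=3)
backtrack: best end state = 1; path = [1, 0, 1, 0, 1, 0, 1]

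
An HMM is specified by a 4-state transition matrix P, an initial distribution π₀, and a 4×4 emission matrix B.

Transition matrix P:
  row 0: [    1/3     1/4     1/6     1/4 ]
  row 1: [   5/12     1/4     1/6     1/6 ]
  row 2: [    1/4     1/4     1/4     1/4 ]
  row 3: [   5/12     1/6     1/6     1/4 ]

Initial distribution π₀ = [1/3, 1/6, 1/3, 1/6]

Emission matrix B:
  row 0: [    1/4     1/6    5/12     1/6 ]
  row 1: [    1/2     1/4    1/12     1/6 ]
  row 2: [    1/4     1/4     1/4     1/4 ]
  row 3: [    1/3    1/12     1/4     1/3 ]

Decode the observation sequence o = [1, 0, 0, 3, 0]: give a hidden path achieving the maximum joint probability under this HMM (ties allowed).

path = [2, 1, 1, 0, 1]

t=0: δ = [5.556e-02, 4.167e-02, 8.333e-02, 1.389e-02]  (obs o_0=1)
t=1: δ = [5.208e-03, 1.042e-02, 5.208e-03, 6.944e-03]  ψ = [2, 2, 2, 2]  (obs o_1=0)
t=2: δ = [1.085e-03, 1.302e-03, 4.340e-04, 5.787e-04]  ψ = [1, 1, 1, 1]  (obs o_2=0)
t=3: δ = [9.042e-05, 5.425e-05, 5.425e-05, 9.042e-05]  ψ = [1, 1, 1, 0]  (obs o_3=3)
t=4: δ = [9.419e-06, 1.130e-05, 3.768e-06, 7.535e-06]  ψ = [3, 0, 0, 0]  (obs o_4=0)
backtrack: best end state = 1; path = [2, 1, 1, 0, 1]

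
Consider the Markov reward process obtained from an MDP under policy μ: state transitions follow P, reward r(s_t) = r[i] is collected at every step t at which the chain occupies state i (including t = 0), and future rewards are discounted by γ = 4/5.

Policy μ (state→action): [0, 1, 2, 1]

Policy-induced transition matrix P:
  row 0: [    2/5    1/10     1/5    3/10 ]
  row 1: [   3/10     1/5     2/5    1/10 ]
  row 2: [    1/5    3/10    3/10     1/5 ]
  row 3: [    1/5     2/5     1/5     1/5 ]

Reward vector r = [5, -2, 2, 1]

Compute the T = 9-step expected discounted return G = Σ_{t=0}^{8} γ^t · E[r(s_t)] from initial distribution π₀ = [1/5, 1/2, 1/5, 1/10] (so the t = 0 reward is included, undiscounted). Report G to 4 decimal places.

t=0: π = [0.2000, 0.5000, 0.2000, 0.1000], E[r] = 0.5000, γ^t·E[r] = 0.500000, running G = 0.500000
t=1: π = [0.2900, 0.2200, 0.3200, 0.1700], E[r] = 1.8200, γ^t·E[r] = 1.456000, running G = 1.956000
t=2: π = [0.2800, 0.2370, 0.2760, 0.2070], E[r] = 1.6850, γ^t·E[r] = 1.078400, running G = 3.034400
t=3: π = [0.2797, 0.2410, 0.2750, 0.2043], E[r] = 1.6708, γ^t·E[r] = 0.855450, running G = 3.889850
t=4: π = [0.2800, 0.2404, 0.2757, 0.2039], E[r] = 1.6747, γ^t·E[r] = 0.685953, running G = 4.575803
t=5: π = [0.2800, 0.2403, 0.2756, 0.2040], E[r] = 1.6748, γ^t·E[r] = 0.548804, running G = 5.124606
t=6: π = [0.2800, 0.2404, 0.2756, 0.2040], E[r] = 1.6747, γ^t·E[r] = 0.439025, running G = 5.563631
t=7: π = [0.2800, 0.2404, 0.2756, 0.2040], E[r] = 1.6748, γ^t·E[r] = 0.351221, running G = 5.914852
t=8: π = [0.2800, 0.2404, 0.2756, 0.2040], E[r] = 1.6748, γ^t·E[r] = 0.280977, running G = 6.195829

G = 6.1958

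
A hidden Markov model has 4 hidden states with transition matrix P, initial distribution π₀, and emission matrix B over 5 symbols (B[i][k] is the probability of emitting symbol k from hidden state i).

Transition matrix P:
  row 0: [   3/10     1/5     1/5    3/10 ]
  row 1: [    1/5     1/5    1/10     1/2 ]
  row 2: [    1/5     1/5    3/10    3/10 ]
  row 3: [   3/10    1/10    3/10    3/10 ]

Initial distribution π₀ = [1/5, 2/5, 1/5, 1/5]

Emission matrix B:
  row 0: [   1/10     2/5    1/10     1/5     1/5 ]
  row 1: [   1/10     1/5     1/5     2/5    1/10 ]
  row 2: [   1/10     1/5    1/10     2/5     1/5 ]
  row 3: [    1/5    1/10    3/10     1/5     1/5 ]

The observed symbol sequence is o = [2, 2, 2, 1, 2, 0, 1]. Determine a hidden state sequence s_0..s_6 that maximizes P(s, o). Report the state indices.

t=0: δ = [2.000e-02, 8.000e-02, 2.000e-02, 6.000e-02]  (obs o_0=2)
t=1: δ = [1.800e-03, 3.200e-03, 1.800e-03, 1.200e-02]  ψ = [3, 1, 3, 1]  (obs o_1=2)
t=2: δ = [3.600e-04, 2.400e-04, 3.600e-04, 1.080e-03]  ψ = [3, 3, 3, 3]  (obs o_2=2)
t=3: δ = [1.296e-04, 2.160e-05, 6.480e-05, 3.240e-05]  ψ = [3, 3, 3, 3]  (obs o_3=1)
t=4: δ = [3.888e-06, 5.184e-06, 2.592e-06, 1.166e-05]  ψ = [0, 0, 0, 0]  (obs o_4=2)
t=5: δ = [3.499e-07, 1.166e-07, 3.499e-07, 6.998e-07]  ψ = [3, 3, 3, 3]  (obs o_5=0)
t=6: δ = [8.398e-08, 1.400e-08, 4.199e-08, 2.100e-08]  ψ = [3, 0, 3, 3]  (obs o_6=1)
backtrack: best end state = 0; path = [1, 3, 3, 0, 3, 3, 0]

path = [1, 3, 3, 0, 3, 3, 0]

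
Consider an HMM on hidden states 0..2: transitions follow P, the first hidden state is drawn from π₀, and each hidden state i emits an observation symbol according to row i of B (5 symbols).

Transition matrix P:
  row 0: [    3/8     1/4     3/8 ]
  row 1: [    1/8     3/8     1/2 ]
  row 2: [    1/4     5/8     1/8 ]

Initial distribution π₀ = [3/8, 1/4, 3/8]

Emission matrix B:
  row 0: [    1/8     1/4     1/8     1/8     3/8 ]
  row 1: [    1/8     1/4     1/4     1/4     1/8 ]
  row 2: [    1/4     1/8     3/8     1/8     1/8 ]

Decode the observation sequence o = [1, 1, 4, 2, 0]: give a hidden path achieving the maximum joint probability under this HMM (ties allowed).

path = [0, 0, 0, 2, 1]

t=0: δ = [9.375e-02, 6.250e-02, 4.688e-02]  (obs o_0=1)
t=1: δ = [8.789e-03, 7.324e-03, 4.395e-03]  ψ = [0, 2, 0]  (obs o_1=1)
t=2: δ = [1.236e-03, 3.433e-04, 4.578e-04]  ψ = [0, 1, 1]  (obs o_2=4)
t=3: δ = [5.794e-05, 7.725e-05, 1.738e-04]  ψ = [0, 0, 0]  (obs o_3=2)
t=4: δ = [5.431e-06, 1.358e-05, 9.656e-06]  ψ = [2, 2, 1]  (obs o_4=0)
backtrack: best end state = 1; path = [0, 0, 0, 2, 1]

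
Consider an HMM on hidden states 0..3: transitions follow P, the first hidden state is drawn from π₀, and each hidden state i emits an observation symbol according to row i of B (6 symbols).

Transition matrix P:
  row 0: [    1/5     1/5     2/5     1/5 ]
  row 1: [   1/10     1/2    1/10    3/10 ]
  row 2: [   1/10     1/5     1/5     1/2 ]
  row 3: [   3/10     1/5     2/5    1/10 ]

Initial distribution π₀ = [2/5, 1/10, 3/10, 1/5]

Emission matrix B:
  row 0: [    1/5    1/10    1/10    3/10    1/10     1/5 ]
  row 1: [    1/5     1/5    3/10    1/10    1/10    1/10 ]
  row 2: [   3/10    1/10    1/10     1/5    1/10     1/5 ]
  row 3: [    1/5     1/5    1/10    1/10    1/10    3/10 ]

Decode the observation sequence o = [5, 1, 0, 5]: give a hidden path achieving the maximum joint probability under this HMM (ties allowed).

path = [2, 3, 2, 3]

t=0: δ = [8.000e-02, 1.000e-02, 6.000e-02, 6.000e-02]  (obs o_0=5)
t=1: δ = [1.800e-03, 3.200e-03, 3.200e-03, 6.000e-03]  ψ = [3, 0, 0, 2]  (obs o_1=1)
t=2: δ = [3.600e-04, 3.200e-04, 7.200e-04, 3.200e-04]  ψ = [3, 1, 3, 2]  (obs o_2=0)
t=3: δ = [1.920e-05, 1.600e-05, 2.880e-05, 1.080e-04]  ψ = [3, 1, 0, 2]  (obs o_3=5)
backtrack: best end state = 3; path = [2, 3, 2, 3]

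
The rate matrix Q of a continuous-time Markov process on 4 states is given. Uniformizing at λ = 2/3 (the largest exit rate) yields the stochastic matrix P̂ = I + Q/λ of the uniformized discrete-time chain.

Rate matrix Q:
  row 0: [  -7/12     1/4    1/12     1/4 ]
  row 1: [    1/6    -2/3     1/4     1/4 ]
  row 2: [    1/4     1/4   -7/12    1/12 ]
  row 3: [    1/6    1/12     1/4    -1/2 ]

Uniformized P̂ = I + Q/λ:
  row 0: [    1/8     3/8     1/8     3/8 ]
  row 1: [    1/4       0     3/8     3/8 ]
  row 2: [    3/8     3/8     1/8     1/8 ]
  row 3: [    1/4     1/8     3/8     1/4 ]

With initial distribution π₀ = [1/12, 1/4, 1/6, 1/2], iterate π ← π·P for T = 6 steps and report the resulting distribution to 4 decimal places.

t=0: π = [0.0833, 0.2500, 0.1667, 0.5000]
t=1: π = [0.2604, 0.1563, 0.3125, 0.2708]
t=2: π = [0.2565, 0.2487, 0.2318, 0.2630]
t=3: π = [0.2469, 0.2160, 0.2529, 0.2842]
t=4: π = [0.2508, 0.2230, 0.2500, 0.2762]
t=5: π = [0.2499, 0.2223, 0.2498, 0.2780]
t=6: π = [0.2500, 0.2221, 0.2501, 0.2778]

π = [0.2500, 0.2221, 0.2501, 0.2778]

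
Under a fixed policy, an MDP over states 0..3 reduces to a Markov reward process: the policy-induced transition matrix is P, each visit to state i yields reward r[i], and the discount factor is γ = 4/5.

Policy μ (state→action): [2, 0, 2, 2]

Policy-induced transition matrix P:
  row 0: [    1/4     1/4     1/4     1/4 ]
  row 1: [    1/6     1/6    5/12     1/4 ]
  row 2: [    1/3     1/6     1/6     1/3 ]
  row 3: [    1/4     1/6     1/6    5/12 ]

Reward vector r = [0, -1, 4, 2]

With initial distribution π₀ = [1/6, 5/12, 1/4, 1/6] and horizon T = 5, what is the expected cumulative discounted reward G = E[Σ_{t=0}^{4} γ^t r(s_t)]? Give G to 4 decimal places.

t=0: π = [0.1667, 0.4167, 0.2500, 0.1667], E[r] = 0.9167, γ^t·E[r] = 0.916667, running G = 0.916667
t=1: π = [0.2361, 0.1806, 0.2847, 0.2986], E[r] = 1.5556, γ^t·E[r] = 1.244444, running G = 2.161111
t=2: π = [0.2587, 0.1863, 0.2315, 0.3235], E[r] = 1.3866, γ^t·E[r] = 0.887407, running G = 3.048519
t=3: π = [0.2538, 0.1882, 0.2348, 0.3232], E[r] = 1.3974, γ^t·E[r] = 0.715481, running G = 3.764000
t=4: π = [0.2539, 0.1878, 0.2349, 0.3234], E[r] = 1.3985, γ^t·E[r] = 0.572840, running G = 4.336840

G = 4.3368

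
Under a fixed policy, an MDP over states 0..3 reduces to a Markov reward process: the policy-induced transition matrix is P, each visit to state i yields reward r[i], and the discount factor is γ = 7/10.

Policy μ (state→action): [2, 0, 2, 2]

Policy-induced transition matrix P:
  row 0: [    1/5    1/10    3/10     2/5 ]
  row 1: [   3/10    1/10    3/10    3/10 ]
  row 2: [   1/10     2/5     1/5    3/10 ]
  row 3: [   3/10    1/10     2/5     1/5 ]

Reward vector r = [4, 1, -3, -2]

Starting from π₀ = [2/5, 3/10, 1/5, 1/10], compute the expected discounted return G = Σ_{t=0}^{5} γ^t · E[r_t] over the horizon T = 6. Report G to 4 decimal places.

t=0: π = [0.4000, 0.3000, 0.2000, 0.1000], E[r] = 1.1000, γ^t·E[r] = 1.100000, running G = 1.100000
t=1: π = [0.2200, 0.1600, 0.2900, 0.3300], E[r] = -0.4900, γ^t·E[r] = -0.343000, running G = 0.757000
t=2: π = [0.2200, 0.1870, 0.3040, 0.2890], E[r] = -0.4230, γ^t·E[r] = -0.207270, running G = 0.549730
t=3: π = [0.2172, 0.1912, 0.2985, 0.2931], E[r] = -0.4217, γ^t·E[r] = -0.144643, running G = 0.405087
t=4: π = [0.2186, 0.1896, 0.2995, 0.2924], E[r] = -0.4193, γ^t·E[r] = -0.100681, running G = 0.304406
t=5: π = [0.2183, 0.1898, 0.2993, 0.2926], E[r] = -0.4203, γ^t·E[r] = -0.070637, running G = 0.233769

G = 0.2338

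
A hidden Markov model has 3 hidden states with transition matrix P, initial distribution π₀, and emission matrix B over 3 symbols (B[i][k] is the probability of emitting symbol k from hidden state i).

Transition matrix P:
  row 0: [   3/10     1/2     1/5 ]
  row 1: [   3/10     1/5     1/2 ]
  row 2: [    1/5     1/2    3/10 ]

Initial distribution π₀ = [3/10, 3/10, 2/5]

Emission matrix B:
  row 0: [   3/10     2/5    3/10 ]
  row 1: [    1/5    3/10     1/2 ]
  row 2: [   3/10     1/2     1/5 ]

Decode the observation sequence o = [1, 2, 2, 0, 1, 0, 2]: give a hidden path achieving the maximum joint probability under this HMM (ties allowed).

path = [2, 1, 1, 2, 1, 2, 1]

t=0: δ = [1.200e-01, 9.000e-02, 2.000e-01]  (obs o_0=1)
t=1: δ = [1.200e-02, 5.000e-02, 1.200e-02]  ψ = [2, 2, 2]  (obs o_1=2)
t=2: δ = [4.500e-03, 5.000e-03, 5.000e-03]  ψ = [1, 1, 1]  (obs o_2=2)
t=3: δ = [4.500e-04, 5.000e-04, 7.500e-04]  ψ = [1, 2, 1]  (obs o_3=0)
t=4: δ = [6.000e-05, 1.125e-04, 1.250e-04]  ψ = [1, 2, 1]  (obs o_4=1)
t=5: δ = [1.013e-05, 1.250e-05, 1.688e-05]  ψ = [1, 2, 1]  (obs o_5=0)
t=6: δ = [1.125e-06, 4.219e-06, 1.250e-06]  ψ = [1, 2, 1]  (obs o_6=2)
backtrack: best end state = 1; path = [2, 1, 1, 2, 1, 2, 1]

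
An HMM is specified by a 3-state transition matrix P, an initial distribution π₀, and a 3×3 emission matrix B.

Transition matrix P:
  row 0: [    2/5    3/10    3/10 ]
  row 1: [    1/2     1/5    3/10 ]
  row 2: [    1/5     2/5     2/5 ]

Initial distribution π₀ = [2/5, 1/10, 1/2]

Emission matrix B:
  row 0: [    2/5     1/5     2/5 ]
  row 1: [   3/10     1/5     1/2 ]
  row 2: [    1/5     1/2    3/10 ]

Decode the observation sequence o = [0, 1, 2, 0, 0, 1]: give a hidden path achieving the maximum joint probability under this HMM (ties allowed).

t=0: δ = [1.600e-01, 3.000e-02, 1.000e-01]  (obs o_0=0)
t=1: δ = [1.280e-02, 9.600e-03, 2.400e-02]  ψ = [0, 0, 0]  (obs o_1=1)
t=2: δ = [2.048e-03, 4.800e-03, 2.880e-03]  ψ = [0, 2, 2]  (obs o_2=2)
t=3: δ = [9.600e-04, 3.456e-04, 2.880e-04]  ψ = [1, 2, 1]  (obs o_3=0)
t=4: δ = [1.536e-04, 8.640e-05, 5.760e-05]  ψ = [0, 0, 0]  (obs o_4=0)
t=5: δ = [1.229e-05, 9.216e-06, 2.304e-05]  ψ = [0, 0, 0]  (obs o_5=1)
backtrack: best end state = 2; path = [0, 2, 1, 0, 0, 2]

path = [0, 2, 1, 0, 0, 2]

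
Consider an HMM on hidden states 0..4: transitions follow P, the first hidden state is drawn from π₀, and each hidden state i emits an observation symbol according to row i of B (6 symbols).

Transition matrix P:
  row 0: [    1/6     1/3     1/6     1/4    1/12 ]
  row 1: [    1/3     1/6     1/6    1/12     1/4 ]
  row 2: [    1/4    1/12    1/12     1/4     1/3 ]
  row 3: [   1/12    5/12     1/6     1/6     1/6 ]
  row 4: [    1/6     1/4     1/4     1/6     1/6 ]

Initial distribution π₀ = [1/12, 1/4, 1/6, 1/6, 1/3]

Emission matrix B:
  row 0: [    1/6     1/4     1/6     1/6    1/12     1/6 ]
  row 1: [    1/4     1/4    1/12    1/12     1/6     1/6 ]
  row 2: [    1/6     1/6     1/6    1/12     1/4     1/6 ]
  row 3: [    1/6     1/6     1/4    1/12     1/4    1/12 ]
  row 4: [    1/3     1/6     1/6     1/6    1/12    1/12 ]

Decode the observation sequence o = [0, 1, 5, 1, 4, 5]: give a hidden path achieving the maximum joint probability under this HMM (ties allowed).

t=0: δ = [1.389e-02, 6.250e-02, 2.778e-02, 2.778e-02, 1.111e-01]  (obs o_0=0)
t=1: δ = [5.208e-03, 6.944e-03, 4.630e-03, 3.086e-03, 3.086e-03]  ψ = [1, 4, 4, 4, 4]  (obs o_1=1)
t=2: δ = [3.858e-04, 2.894e-04, 1.929e-04, 1.085e-04, 1.447e-04]  ψ = [1, 0, 1, 0, 1]  (obs o_2=5)
t=3: δ = [2.411e-05, 3.215e-05, 1.072e-05, 1.608e-05, 1.206e-05]  ψ = [1, 0, 0, 0, 1]  (obs o_3=1)
t=4: δ = [8.931e-07, 1.340e-06, 1.340e-06, 1.507e-06, 6.698e-07]  ψ = [1, 0, 1, 0, 1]  (obs o_4=4)
t=5: δ = [7.442e-08, 1.047e-07, 4.186e-08, 2.791e-08, 3.721e-08]  ψ = [1, 3, 3, 2, 2]  (obs o_5=5)
backtrack: best end state = 1; path = [1, 0, 1, 0, 3, 1]

path = [1, 0, 1, 0, 3, 1]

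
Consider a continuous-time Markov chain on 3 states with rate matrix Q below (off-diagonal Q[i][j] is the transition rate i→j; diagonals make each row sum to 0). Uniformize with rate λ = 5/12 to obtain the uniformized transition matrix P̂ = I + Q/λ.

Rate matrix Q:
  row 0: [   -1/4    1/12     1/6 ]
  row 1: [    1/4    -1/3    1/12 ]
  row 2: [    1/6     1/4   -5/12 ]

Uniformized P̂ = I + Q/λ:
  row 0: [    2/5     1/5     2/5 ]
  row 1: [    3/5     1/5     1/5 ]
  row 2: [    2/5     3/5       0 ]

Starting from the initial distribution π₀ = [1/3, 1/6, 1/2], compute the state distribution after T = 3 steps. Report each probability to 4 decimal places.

π = [0.4533, 0.3013, 0.2453]

t=0: π = [0.3333, 0.1667, 0.5000]
t=1: π = [0.4333, 0.4000, 0.1667]
t=2: π = [0.4800, 0.2667, 0.2533]
t=3: π = [0.4533, 0.3013, 0.2453]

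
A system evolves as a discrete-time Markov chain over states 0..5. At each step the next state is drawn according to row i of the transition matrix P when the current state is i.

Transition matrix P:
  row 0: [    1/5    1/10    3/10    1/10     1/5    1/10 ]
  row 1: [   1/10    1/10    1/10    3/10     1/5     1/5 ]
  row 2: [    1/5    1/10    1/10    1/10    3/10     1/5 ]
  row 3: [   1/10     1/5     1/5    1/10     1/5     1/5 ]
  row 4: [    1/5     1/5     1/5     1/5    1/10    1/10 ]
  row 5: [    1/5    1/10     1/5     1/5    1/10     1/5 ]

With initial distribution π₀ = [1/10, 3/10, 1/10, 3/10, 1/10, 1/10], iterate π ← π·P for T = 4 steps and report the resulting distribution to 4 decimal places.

t=0: π = [0.1000, 0.3000, 0.1000, 0.3000, 0.1000, 0.1000]
t=1: π = [0.1400, 0.1400, 0.1700, 0.1800, 0.1900, 0.1800]
t=2: π = [0.1680, 0.1370, 0.1830, 0.1650, 0.1800, 0.1670]
t=3: π = [0.1698, 0.1345, 0.1848, 0.1621, 0.1836, 0.1652]
t=4: π = [0.1703, 0.1346, 0.1851, 0.1618, 0.1836, 0.1647]

π = [0.1703, 0.1346, 0.1851, 0.1618, 0.1836, 0.1647]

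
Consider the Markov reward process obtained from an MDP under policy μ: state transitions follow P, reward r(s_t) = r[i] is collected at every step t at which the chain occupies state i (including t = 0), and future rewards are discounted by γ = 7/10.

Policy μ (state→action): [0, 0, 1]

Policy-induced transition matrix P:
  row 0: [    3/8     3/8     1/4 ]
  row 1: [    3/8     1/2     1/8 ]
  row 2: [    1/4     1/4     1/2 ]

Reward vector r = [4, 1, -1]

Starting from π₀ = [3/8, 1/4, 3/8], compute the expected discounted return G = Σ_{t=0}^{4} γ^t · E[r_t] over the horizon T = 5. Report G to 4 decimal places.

G = 3.8939

t=0: π = [0.3750, 0.2500, 0.3750], E[r] = 1.3750, γ^t·E[r] = 1.375000, running G = 1.375000
t=1: π = [0.3281, 0.3594, 0.3125], E[r] = 1.3594, γ^t·E[r] = 0.951563, running G = 2.326563
t=2: π = [0.3359, 0.3809, 0.2832], E[r] = 1.4414, γ^t·E[r] = 0.706289, running G = 3.032852
t=3: π = [0.3396, 0.3872, 0.2732], E[r] = 1.4724, γ^t·E[r] = 0.505037, running G = 3.537889
t=4: π = [0.3409, 0.3893, 0.2699], E[r] = 1.4828, γ^t·E[r] = 0.356010, running G = 3.893899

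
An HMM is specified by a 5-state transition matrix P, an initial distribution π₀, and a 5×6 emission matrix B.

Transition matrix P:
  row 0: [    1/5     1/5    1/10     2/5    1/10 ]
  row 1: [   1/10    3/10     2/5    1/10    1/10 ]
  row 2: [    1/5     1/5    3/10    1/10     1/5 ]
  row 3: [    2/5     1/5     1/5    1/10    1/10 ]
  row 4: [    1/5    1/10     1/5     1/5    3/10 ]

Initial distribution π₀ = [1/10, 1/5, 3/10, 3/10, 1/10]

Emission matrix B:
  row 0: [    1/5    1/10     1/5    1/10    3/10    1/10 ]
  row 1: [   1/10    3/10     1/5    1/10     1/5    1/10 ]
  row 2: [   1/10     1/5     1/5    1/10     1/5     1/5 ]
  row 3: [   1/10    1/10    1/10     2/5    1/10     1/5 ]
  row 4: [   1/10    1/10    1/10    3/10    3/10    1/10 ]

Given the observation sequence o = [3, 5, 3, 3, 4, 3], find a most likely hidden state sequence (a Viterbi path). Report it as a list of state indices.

t=0: δ = [1.000e-02, 2.000e-02, 3.000e-02, 1.200e-01, 3.000e-02]  (obs o_0=3)
t=1: δ = [4.800e-03, 2.400e-03, 4.800e-03, 2.400e-03, 1.200e-03]  ψ = [3, 3, 3, 3, 3]  (obs o_1=5)
t=2: δ = [9.600e-05, 9.600e-05, 1.440e-04, 7.680e-04, 2.880e-04]  ψ = [0, 0, 2, 0, 2]  (obs o_2=3)
t=3: δ = [3.072e-05, 1.536e-05, 1.536e-05, 3.072e-05, 2.592e-05]  ψ = [3, 3, 3, 3, 4]  (obs o_3=3)
t=4: δ = [3.686e-06, 1.229e-06, 1.229e-06, 1.229e-06, 2.333e-06]  ψ = [3, 0, 1, 0, 4]  (obs o_4=4)
t=5: δ = [7.373e-08, 7.373e-08, 4.915e-08, 5.898e-07, 2.100e-07]  ψ = [0, 0, 1, 0, 4]  (obs o_5=3)
backtrack: best end state = 3; path = [3, 0, 3, 3, 0, 3]

path = [3, 0, 3, 3, 0, 3]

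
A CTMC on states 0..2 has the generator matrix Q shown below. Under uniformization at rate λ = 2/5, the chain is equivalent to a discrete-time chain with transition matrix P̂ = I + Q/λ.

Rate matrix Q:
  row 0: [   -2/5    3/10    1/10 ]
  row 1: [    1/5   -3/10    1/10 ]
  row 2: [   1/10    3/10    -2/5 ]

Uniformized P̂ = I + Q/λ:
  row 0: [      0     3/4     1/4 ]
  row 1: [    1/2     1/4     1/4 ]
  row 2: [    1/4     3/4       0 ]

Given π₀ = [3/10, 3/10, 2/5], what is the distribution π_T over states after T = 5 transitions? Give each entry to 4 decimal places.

t=0: π = [0.3000, 0.3000, 0.4000]
t=1: π = [0.2500, 0.6000, 0.1500]
t=2: π = [0.3375, 0.4500, 0.2125]
t=3: π = [0.2781, 0.5250, 0.1969]
t=4: π = [0.3117, 0.4875, 0.2008]
t=5: π = [0.2939, 0.5063, 0.1998]

π = [0.2939, 0.5063, 0.1998]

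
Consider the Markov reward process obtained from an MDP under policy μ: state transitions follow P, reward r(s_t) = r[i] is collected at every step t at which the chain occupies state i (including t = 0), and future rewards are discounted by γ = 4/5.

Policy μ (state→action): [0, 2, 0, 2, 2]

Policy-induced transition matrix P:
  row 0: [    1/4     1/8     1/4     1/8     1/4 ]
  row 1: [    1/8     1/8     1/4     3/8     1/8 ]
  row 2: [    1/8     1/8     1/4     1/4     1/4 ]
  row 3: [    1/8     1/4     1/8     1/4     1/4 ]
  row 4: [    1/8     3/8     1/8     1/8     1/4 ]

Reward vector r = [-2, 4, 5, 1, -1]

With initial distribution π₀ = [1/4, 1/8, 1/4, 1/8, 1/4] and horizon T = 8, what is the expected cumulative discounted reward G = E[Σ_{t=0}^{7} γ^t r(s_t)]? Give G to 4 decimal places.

G = 5.9151

t=0: π = [0.2500, 0.1250, 0.2500, 0.1250, 0.2500], E[r] = 1.1250, γ^t·E[r] = 1.125000, running G = 1.125000
t=1: π = [0.1563, 0.2031, 0.2031, 0.2031, 0.2344], E[r] = 1.4844, γ^t·E[r] = 1.187500, running G = 2.312500
t=2: π = [0.1445, 0.2090, 0.1953, 0.2266, 0.2246], E[r] = 1.5254, γ^t·E[r] = 0.976250, running G = 3.288750
t=3: π = [0.1431, 0.2095, 0.1936, 0.2300, 0.2239], E[r] = 1.5259, γ^t·E[r] = 0.781250, running G = 4.070000
t=4: π = [0.1429, 0.2097, 0.1933, 0.2303, 0.2238], E[r] = 1.5259, γ^t·E[r] = 0.625025, running G = 4.695025
t=5: π = [0.1429, 0.2097, 0.1932, 0.2304, 0.2238], E[r] = 1.5260, γ^t·E[r] = 0.500044, running G = 5.195069
t=6: π = [0.1429, 0.2097, 0.1932, 0.2304, 0.2238], E[r] = 1.5260, γ^t·E[r] = 0.400035, running G = 5.595104
t=7: π = [0.1429, 0.2097, 0.1932, 0.2304, 0.2238], E[r] = 1.5260, γ^t·E[r] = 0.320028, running G = 5.915132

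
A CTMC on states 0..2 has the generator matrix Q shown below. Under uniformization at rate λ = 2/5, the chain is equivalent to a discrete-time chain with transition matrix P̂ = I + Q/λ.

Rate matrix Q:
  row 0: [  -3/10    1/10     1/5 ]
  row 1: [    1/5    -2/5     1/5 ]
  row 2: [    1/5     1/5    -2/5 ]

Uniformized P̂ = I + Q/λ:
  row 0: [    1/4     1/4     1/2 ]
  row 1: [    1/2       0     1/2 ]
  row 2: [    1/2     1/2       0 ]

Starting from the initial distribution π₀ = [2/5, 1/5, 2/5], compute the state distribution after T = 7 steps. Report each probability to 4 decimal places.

π = [0.4000, 0.2672, 0.3328]

t=0: π = [0.4000, 0.2000, 0.4000]
t=1: π = [0.4000, 0.3000, 0.3000]
t=2: π = [0.4000, 0.2500, 0.3500]
t=3: π = [0.4000, 0.2750, 0.3250]
t=4: π = [0.4000, 0.2625, 0.3375]
t=5: π = [0.4000, 0.2688, 0.3313]
t=6: π = [0.4000, 0.2656, 0.3344]
t=7: π = [0.4000, 0.2672, 0.3328]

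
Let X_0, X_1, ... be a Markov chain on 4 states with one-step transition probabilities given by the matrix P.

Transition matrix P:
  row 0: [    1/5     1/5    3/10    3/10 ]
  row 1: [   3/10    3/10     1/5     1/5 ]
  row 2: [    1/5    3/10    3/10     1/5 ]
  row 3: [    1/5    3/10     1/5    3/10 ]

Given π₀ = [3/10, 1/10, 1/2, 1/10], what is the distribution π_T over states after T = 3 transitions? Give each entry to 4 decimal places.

π = [0.2279, 0.2773, 0.2476, 0.2472]

t=0: π = [0.3000, 0.1000, 0.5000, 0.1000]
t=1: π = [0.2100, 0.2700, 0.2800, 0.2400]
t=2: π = [0.2270, 0.2790, 0.2490, 0.2450]
t=3: π = [0.2279, 0.2773, 0.2476, 0.2472]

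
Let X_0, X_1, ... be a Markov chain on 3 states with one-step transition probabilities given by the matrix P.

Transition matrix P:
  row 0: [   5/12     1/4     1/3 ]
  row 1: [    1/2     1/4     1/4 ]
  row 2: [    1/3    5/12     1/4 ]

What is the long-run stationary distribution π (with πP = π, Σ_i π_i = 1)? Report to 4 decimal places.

π = [0.4177, 0.2975, 0.2848]

Balance equations π_j = Σ_i π_i·P[i][j]:
  π_0 = 5/12·π_0 + 1/2·π_1 + 1/3·π_2
  π_1 = 1/4·π_0 + 1/4·π_1 + 5/12·π_2
  normalize: π_0 + π_1 + π_2 = 1
Solving the linear system gives exactly π = [33/79, 47/158, 45/158].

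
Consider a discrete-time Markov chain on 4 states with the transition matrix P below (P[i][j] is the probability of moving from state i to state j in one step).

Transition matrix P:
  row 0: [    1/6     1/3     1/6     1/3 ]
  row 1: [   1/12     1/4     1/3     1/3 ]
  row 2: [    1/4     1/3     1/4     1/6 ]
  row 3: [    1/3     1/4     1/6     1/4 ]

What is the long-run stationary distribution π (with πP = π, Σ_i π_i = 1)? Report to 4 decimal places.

Balance equations π_j = Σ_i π_i·P[i][j]:
  π_0 = 1/6·π_0 + 1/12·π_1 + 1/4·π_2 + 1/3·π_3
  π_1 = 1/3·π_0 + 1/4·π_1 + 1/3·π_2 + 1/4·π_3
  π_2 = 1/6·π_0 + 1/3·π_1 + 1/4·π_2 + 1/6·π_3
  normalize: π_0 + π_1 + π_2 + π_3 = 1
Solving the linear system gives exactly π = [11/53, 76/265, 62/265, 72/265].

π = [0.2075, 0.2868, 0.2340, 0.2717]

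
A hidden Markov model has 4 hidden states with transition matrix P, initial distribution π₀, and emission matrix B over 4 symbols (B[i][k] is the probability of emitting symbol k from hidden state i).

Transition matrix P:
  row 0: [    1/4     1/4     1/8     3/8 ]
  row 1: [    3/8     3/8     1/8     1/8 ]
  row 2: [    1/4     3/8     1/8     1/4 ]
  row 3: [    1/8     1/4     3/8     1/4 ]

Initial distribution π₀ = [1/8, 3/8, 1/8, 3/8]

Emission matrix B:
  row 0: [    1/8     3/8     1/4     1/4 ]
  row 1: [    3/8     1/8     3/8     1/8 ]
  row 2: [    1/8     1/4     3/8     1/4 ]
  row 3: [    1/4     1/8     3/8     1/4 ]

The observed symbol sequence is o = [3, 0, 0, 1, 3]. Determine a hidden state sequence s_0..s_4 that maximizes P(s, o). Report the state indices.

path = [3, 1, 1, 0, 3]

t=0: δ = [3.125e-02, 4.688e-02, 3.125e-02, 9.375e-02]  (obs o_0=3)
t=1: δ = [2.197e-03, 8.789e-03, 4.395e-03, 5.859e-03]  ψ = [1, 3, 3, 3]  (obs o_1=0)
t=2: δ = [4.120e-04, 1.236e-03, 2.747e-04, 3.662e-04]  ψ = [1, 1, 3, 3]  (obs o_2=0)
t=3: δ = [1.738e-04, 5.794e-05, 3.862e-05, 1.931e-05]  ψ = [1, 1, 1, 0]  (obs o_3=1)
t=4: δ = [1.086e-05, 5.431e-06, 5.431e-06, 1.629e-05]  ψ = [0, 0, 0, 0]  (obs o_4=3)
backtrack: best end state = 3; path = [3, 1, 1, 0, 3]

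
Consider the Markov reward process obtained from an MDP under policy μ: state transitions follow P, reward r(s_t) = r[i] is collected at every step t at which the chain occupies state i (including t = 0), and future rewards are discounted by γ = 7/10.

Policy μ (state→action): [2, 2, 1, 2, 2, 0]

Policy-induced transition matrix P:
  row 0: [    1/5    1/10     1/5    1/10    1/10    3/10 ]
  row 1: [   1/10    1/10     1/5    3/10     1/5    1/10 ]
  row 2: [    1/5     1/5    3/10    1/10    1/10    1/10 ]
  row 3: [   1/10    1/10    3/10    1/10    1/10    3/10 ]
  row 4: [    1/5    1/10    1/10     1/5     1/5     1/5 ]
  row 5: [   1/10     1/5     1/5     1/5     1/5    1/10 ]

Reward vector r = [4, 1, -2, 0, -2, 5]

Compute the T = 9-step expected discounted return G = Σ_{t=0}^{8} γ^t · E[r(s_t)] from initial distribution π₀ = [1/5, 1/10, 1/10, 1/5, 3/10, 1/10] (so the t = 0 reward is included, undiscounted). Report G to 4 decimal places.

G = 2.7209

t=0: π = [0.2000, 0.1000, 0.1000, 0.2000, 0.3000, 0.1000], E[r] = 0.6000, γ^t·E[r] = 0.600000, running G = 0.600000
t=1: π = [0.1600, 0.1200, 0.2000, 0.1600, 0.1500, 0.2100], E[r] = 1.1100, γ^t·E[r] = 0.777000, running G = 1.377000
t=2: π = [0.1510, 0.1410, 0.2210, 0.1600, 0.1480, 0.1790], E[r] = 0.9020, γ^t·E[r] = 0.441980, running G = 1.818980
t=3: π = [0.1520, 0.1400, 0.2233, 0.1609, 0.1468, 0.1770], E[r] = 0.8928, γ^t·E[r] = 0.306230, running G = 2.125210
t=4: π = [0.1522, 0.1400, 0.2237, 0.1604, 0.1464, 0.1773], E[r] = 0.8949, γ^t·E[r] = 0.214873, running G = 2.340083
t=5: π = [0.1522, 0.1401, 0.2238, 0.1604, 0.1464, 0.1772], E[r] = 0.8945, γ^t·E[r] = 0.150344, running G = 2.490427
t=6: π = [0.1522, 0.1401, 0.2238, 0.1604, 0.1464, 0.1772], E[r] = 0.8945, γ^t·E[r] = 0.105243, running G = 2.595670
t=7: π = [0.1522, 0.1401, 0.2238, 0.1604, 0.1464, 0.1772], E[r] = 0.8946, γ^t·E[r] = 0.073670, running G = 2.669340
t=8: π = [0.1522, 0.1401, 0.2238, 0.1604, 0.1464, 0.1772], E[r] = 0.8946, γ^t·E[r] = 0.051569, running G = 2.720909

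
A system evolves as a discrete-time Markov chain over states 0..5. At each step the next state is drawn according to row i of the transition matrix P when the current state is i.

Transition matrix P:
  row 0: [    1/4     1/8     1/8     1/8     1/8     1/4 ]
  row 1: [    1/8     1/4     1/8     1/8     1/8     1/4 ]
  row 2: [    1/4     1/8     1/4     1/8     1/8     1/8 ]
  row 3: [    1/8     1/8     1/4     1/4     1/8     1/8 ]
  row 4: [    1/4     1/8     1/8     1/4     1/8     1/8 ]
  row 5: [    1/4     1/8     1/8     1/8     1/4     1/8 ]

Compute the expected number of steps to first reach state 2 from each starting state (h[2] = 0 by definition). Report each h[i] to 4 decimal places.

h = [6.8725, 6.8725, 0.0000, 5.8926, 6.7517, 6.8591]

First-step conditioning: h[2] = 0; for i ≠ 2, h[i] = 1 + Σ_k P[i][k]·h[k].
  h[0] = 1 + 1/4·h[0] + 1/8·h[1] + 1/8·h[3] + 1/8·h[4] + 1/4·h[5]
  h[1] = 1 + 1/8·h[0] + 1/4·h[1] + 1/8·h[3] + 1/8·h[4] + 1/4·h[5]
  h[3] = 1 + 1/8·h[0] + 1/8·h[1] + 1/4·h[3] + 1/8·h[4] + 1/8·h[5]
  h[4] = 1 + 1/4·h[0] + 1/8·h[1] + 1/4·h[3] + 1/8·h[4] + 1/8·h[5]
  h[5] = 1 + 1/4·h[0] + 1/8·h[1] + 1/8·h[3] + 1/4·h[4] + 1/8·h[5]
Solving the 5×5 linear system over states ≠ 2 gives exactly h = [1024/149, 1024/149, 0, 878/149, 1006/149, 1022/149] (h[2] = 0 is the target).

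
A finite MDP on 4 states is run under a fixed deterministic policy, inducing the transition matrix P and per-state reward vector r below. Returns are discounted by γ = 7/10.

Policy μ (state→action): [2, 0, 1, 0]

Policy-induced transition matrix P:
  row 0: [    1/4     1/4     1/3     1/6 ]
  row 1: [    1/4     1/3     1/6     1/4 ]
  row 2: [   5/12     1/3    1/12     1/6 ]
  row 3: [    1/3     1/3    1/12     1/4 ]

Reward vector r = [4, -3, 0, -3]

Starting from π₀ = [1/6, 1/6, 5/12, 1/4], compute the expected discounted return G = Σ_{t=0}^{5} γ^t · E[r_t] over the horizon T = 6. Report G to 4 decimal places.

t=0: π = [0.1667, 0.1667, 0.4167, 0.2500], E[r] = -0.5833, γ^t·E[r] = -0.583333, running G = -0.583333
t=1: π = [0.3403, 0.3194, 0.1389, 0.2014], E[r] = -0.2014, γ^t·E[r] = -0.140972, running G = -0.724306
t=2: π = [0.2899, 0.3050, 0.1950, 0.2101], E[r] = -0.3854, γ^t·E[r] = -0.188854, running G = -0.913160
t=3: π = [0.3000, 0.3092, 0.1812, 0.2096], E[r] = -0.3562, γ^t·E[r] = -0.122190, running G = -1.035350
t=4: π = [0.2977, 0.3083, 0.1841, 0.2099], E[r] = -0.3640, γ^t·E[r] = -0.087398, running G = -1.122748
t=5: π = [0.2982, 0.3085, 0.1834, 0.2099], E[r] = -0.3624, γ^t·E[r] = -0.060915, running G = -1.183663

G = -1.1837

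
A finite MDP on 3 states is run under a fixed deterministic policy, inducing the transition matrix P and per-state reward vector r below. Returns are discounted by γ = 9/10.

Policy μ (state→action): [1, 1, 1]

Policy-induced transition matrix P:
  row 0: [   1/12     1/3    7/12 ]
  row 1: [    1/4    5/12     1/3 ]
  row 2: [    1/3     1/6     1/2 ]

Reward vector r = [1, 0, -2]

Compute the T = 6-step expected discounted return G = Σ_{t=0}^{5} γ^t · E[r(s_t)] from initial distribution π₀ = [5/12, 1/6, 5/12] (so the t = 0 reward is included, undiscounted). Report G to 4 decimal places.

t=0: π = [0.4167, 0.1667, 0.4167], E[r] = -0.4167, γ^t·E[r] = -0.416667, running G = -0.416667
t=1: π = [0.2153, 0.2778, 0.5069], E[r] = -0.7986, γ^t·E[r] = -0.718750, running G = -1.135417
t=2: π = [0.2564, 0.2720, 0.4716], E[r] = -0.6869, γ^t·E[r] = -0.556406, running G = -1.691823
t=3: π = [0.2466, 0.2774, 0.4760], E[r] = -0.7055, γ^t·E[r] = -0.514301, running G = -2.206124
t=4: π = [0.2486, 0.2771, 0.4743], E[r] = -0.7001, γ^t·E[r] = -0.459308, running G = -2.665432
t=5: π = [0.2481, 0.2774, 0.4745], E[r] = -0.7010, γ^t·E[r] = -0.413911, running G = -3.079343

G = -3.0793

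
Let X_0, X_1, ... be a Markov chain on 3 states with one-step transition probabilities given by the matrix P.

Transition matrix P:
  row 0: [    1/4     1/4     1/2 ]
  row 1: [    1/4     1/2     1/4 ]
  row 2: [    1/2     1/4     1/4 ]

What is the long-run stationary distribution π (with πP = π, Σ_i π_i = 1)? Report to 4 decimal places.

Balance equations π_j = Σ_i π_i·P[i][j]:
  π_0 = 1/4·π_0 + 1/4·π_1 + 1/2·π_2
  π_1 = 1/4·π_0 + 1/2·π_1 + 1/4·π_2
  normalize: π_0 + π_1 + π_2 = 1
Solving the linear system gives exactly π = [1/3, 1/3, 1/3].

π = [0.3333, 0.3333, 0.3333]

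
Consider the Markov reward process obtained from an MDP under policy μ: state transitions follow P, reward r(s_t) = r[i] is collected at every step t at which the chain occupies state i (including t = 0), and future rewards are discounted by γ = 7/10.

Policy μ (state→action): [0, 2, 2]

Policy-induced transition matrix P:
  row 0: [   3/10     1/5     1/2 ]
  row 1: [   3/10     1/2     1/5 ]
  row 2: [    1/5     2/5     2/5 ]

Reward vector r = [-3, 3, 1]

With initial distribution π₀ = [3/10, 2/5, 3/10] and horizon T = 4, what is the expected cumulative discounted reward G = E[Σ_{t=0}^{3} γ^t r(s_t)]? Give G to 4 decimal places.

t=0: π = [0.3000, 0.4000, 0.3000], E[r] = 0.6000, γ^t·E[r] = 0.600000, running G = 0.600000
t=1: π = [0.2700, 0.3800, 0.3500], E[r] = 0.6800, γ^t·E[r] = 0.476000, running G = 1.076000
t=2: π = [0.2650, 0.3840, 0.3510], E[r] = 0.7080, γ^t·E[r] = 0.346920, running G = 1.422920
t=3: π = [0.2649, 0.3854, 0.3497], E[r] = 0.7112, γ^t·E[r] = 0.243942, running G = 1.666862

G = 1.6669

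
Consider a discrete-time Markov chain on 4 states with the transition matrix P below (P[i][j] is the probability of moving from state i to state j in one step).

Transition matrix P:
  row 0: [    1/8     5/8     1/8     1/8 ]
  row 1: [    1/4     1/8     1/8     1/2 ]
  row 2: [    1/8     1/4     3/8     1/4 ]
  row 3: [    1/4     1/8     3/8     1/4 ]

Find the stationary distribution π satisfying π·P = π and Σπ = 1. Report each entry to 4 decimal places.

Balance equations π_j = Σ_i π_i·P[i][j]:
  π_0 = 1/8·π_0 + 1/4·π_1 + 1/8·π_2 + 1/4·π_3
  π_1 = 5/8·π_0 + 1/8·π_1 + 1/4·π_2 + 1/8·π_3
  π_2 = 1/8·π_0 + 1/8·π_1 + 3/8·π_2 + 3/8·π_3
  normalize: π_0 + π_1 + π_2 + π_3 = 1
Solving the linear system gives exactly π = [11/57, 29/114, 5/19, 11/38].

π = [0.1930, 0.2544, 0.2632, 0.2895]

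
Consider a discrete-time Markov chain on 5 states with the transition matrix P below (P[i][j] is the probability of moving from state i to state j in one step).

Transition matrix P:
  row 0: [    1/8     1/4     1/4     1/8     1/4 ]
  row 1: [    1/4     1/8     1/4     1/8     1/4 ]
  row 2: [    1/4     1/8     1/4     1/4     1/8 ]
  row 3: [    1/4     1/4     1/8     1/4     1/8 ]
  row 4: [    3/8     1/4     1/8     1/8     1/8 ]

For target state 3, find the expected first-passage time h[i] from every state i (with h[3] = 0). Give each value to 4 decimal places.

First-step conditioning: h[3] = 0; for i ≠ 3, h[i] = 1 + Σ_k P[i][k]·h[k].
  h[0] = 1 + 1/8·h[0] + 1/4·h[1] + 1/4·h[2] + 1/4·h[4]
  h[1] = 1 + 1/4·h[0] + 1/8·h[1] + 1/4·h[2] + 1/4·h[4]
  h[2] = 1 + 1/4·h[0] + 1/8·h[1] + 1/4·h[2] + 1/8·h[4]
  h[4] = 1 + 3/8·h[0] + 1/4·h[1] + 1/8·h[2] + 1/8·h[4]
Solving the 4×4 linear system over states ≠ 3 gives exactly h = [568/87, 568/87, 496/87, 0, 192/29] (h[3] = 0 is the target).

h = [6.5287, 6.5287, 5.7011, 0.0000, 6.6207]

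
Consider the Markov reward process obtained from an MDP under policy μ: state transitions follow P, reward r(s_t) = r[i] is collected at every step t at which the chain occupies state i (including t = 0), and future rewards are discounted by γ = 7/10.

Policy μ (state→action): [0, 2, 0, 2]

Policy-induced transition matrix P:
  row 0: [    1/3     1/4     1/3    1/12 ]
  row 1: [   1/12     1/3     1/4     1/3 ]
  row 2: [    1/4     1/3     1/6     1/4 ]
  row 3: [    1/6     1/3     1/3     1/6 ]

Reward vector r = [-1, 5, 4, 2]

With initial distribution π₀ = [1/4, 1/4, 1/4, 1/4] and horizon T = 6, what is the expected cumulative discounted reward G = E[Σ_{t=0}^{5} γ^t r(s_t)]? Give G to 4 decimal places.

G = 8.0812

t=0: π = [0.2500, 0.2500, 0.2500, 0.2500], E[r] = 2.5000, γ^t·E[r] = 2.500000, running G = 2.500000
t=1: π = [0.2083, 0.3125, 0.2708, 0.2083], E[r] = 2.8542, γ^t·E[r] = 1.997917, running G = 4.497917
t=2: π = [0.1979, 0.3160, 0.2622, 0.2240], E[r] = 2.8785, γ^t·E[r] = 1.410451, running G = 5.908368
t=3: π = [0.1952, 0.3168, 0.2633, 0.2247], E[r] = 2.8916, γ^t·E[r] = 0.991832, running G = 6.900200
t=4: π = [0.1947, 0.3171, 0.2630, 0.2252], E[r] = 2.8931, γ^t·E[r] = 0.694632, running G = 7.594832
t=5: π = [0.1946, 0.3171, 0.2631, 0.2252], E[r] = 2.8936, γ^t·E[r] = 0.486327, running G = 8.081159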